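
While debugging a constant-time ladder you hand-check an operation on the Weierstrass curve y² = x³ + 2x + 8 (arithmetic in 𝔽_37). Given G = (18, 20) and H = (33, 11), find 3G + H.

(17, 16)

First 3G:
Repeated addition: build up to 3G.
2G: tangent at (18, 20): λ = (3·18² + 2)/(2·20) ≡ 12/3. 3⁻¹ ≡ 25 (mod 37), so λ ≡ 12·25 ≡ 4.
  x = λ² - 18 - 18 = 16 - 36 ≡ 17; y = λ·(18 - 17) - 20 ≡ 21. → (17, 21)
3G: (17, 21) + (18, 20). λ = (20 - 21)/(18 - 17) ≡ 36/1 mod 37. 1⁻¹ ≡ 1 (mod 37), so λ ≡ 36.
  x = λ² - 17 - 18 = 1296 - 35 ≡ 3; y = λ·(17 - 3) - 21 ≡ 2. → (3, 2)
3G = (3, 2).
Finally 3G + H:
(3, 2) + (33, 11). λ = (11 - 2)/(33 - 3) ≡ 9/30 mod 37. 30⁻¹ ≡ 21 (mod 37), so λ ≡ 4.
  x = λ² - 3 - 33 = 16 - 36 ≡ 17; y = λ·(3 - 17) - 2 ≡ 16. → (17, 16)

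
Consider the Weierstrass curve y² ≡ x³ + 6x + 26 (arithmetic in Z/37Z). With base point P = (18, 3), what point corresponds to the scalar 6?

(23, 26)

Repeated addition: build up to 6P.
2P: tangent at (18, 3): λ = (3·18² + 6)/(2·3) ≡ 16/6. 6⁻¹ ≡ 31 (mod 37) since 6·31 = 186 ≡ 1, so λ ≡ 16·31 ≡ 15.
  x = λ² - 18 - 18 = 225 - 36 ≡ 4; y = λ·(18 - 4) - 3 ≡ 22. → (4, 22)
3P: (4, 22) + (18, 3). λ = (3 - 22)/(18 - 4) ≡ 18/14 mod 37. 14⁻¹ ≡ 8 (mod 37), so λ ≡ 33.
  x = λ² - 4 - 18 = 1089 - 22 ≡ 31; y = λ·(4 - 31) - 22 ≡ 12. → (31, 12)
4P: (31, 12) + (18, 3). λ = (3 - 12)/(18 - 31) ≡ 28/24 mod 37. 24⁻¹ ≡ 17 (mod 37) since 24·17 = 408 ≡ 1, so λ ≡ 32.
  x = λ² - 31 - 18 = 1024 - 49 ≡ 13; y = λ·(31 - 13) - 12 ≡ 9. → (13, 9)
5P: (13, 9) + (18, 3). λ = (3 - 9)/(18 - 13) ≡ 31/5 mod 37. 5⁻¹ ≡ 15 (mod 37), so λ ≡ 21.
  x = λ² - 13 - 18 = 441 - 31 ≡ 3; y = λ·(13 - 3) - 9 ≡ 16. → (3, 16)
6P: (3, 16) + (18, 3). λ = (3 - 16)/(18 - 3) ≡ 24/15 mod 37. 15⁻¹ ≡ 5 (mod 37), so λ ≡ 9.
  x = λ² - 3 - 18 = 81 - 21 ≡ 23; y = λ·(3 - 23) - 16 ≡ 26. → (23, 26)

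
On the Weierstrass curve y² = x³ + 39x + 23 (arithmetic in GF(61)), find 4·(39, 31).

(36, 36)

Write G = (39, 31).
Double-and-add on 4 = (100)₂. Start with G = (39, 31) for the leading 1-bit.
double: tangent at (39, 31): λ = (3·39² + 39)/(2·31) ≡ 27/1. 1⁻¹ ≡ 1 (mod 61), so λ ≡ 27·1 ≡ 27.
  x = λ² - 39 - 39 = 729 - 78 ≡ 41; y = λ·(39 - 41) - 31 ≡ 37. → (41, 37)
double: tangent at (41, 37): λ = (3·41² + 39)/(2·37) ≡ 19/13. 13⁻¹ ≡ 47 (mod 61) since 13·47 = 611 ≡ 1, so λ ≡ 19·47 ≡ 39.
  x = λ² - 41 - 41 = 1521 - 82 ≡ 36; y = λ·(41 - 36) - 37 ≡ 36. → (36, 36)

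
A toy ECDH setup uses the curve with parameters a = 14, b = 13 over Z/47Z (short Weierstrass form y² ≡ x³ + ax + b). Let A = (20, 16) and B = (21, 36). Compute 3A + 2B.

First 3A:
Repeated addition: build up to 3A.
2A: tangent at (20, 16): λ = (3·20² + 14)/(2·16) ≡ 39/32. 32⁻¹ ≡ 25 (mod 47), so λ ≡ 39·25 ≡ 35.
  x = λ² - 20 - 20 = 1225 - 40 ≡ 10; y = λ·(20 - 10) - 16 ≡ 5. → (10, 5)
3A: (10, 5) + (20, 16). λ = (16 - 5)/(20 - 10) ≡ 11/10 mod 47. 10⁻¹ ≡ 33 (mod 47) since 10·33 = 330 ≡ 1, so λ ≡ 34.
  x = λ² - 10 - 20 = 1156 - 30 ≡ 45; y = λ·(10 - 45) - 5 ≡ 27. → (45, 27)
3A = (45, 27).
Next 2B:
Repeated addition: build up to 2B.
2B: tangent at (21, 36): λ = (3·21² + 14)/(2·36) ≡ 21/25. 25⁻¹ ≡ 32 (mod 47) since 25·32 = 800 ≡ 1, so λ ≡ 21·32 ≡ 14.
  x = λ² - 21 - 21 = 196 - 42 ≡ 13; y = λ·(21 - 13) - 36 ≡ 29. → (13, 29)
2B = (13, 29).
Finally 3A + 2B:
(45, 27) + (13, 29). λ = (29 - 27)/(13 - 45) ≡ 2/15 mod 47. 15⁻¹ ≡ 22 (mod 47) since 15·22 = 330 ≡ 1, so λ ≡ 44.
  x = λ² - 45 - 13 = 1936 - 58 ≡ 45; y = λ·(45 - 45) - 27 ≡ 20. → (45, 20)

(45, 20)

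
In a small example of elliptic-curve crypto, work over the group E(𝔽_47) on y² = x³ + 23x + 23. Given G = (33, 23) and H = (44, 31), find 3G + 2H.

First 3G:
Repeated addition: build up to 3G.
2G: tangent at (33, 23): λ = (3·33² + 23)/(2·23) ≡ 0/46. 46⁻¹ ≡ 46 (mod 47), so λ ≡ 0·46 ≡ 0.
  x = λ² - 33 - 33 = 0 - 66 ≡ 28; y = λ·(33 - 28) - 23 ≡ 24. → (28, 24)
3G: (28, 24) + (33, 23). λ = (23 - 24)/(33 - 28) ≡ 46/5 mod 47. 5⁻¹ ≡ 19 (mod 47), so λ ≡ 28.
  x = λ² - 28 - 33 = 784 - 61 ≡ 18; y = λ·(28 - 18) - 24 ≡ 21. → (18, 21)
3G = (18, 21).
Next 2H:
Repeated addition: build up to 2H.
2H: tangent at (44, 31): λ = (3·44² + 23)/(2·31) ≡ 3/15. 15⁻¹ ≡ 22 (mod 47), so λ ≡ 3·22 ≡ 19.
  x = λ² - 44 - 44 = 361 - 88 ≡ 38; y = λ·(44 - 38) - 31 ≡ 36. → (38, 36)
2H = (38, 36).
Finally 3G + 2H:
(18, 21) + (38, 36). λ = (36 - 21)/(38 - 18) ≡ 15/20 mod 47. 20⁻¹ ≡ 40 (mod 47) since 20·40 = 800 ≡ 1, so λ ≡ 36.
  x = λ² - 18 - 38 = 1296 - 56 ≡ 18; y = λ·(18 - 18) - 21 ≡ 26. → (18, 26)

(18, 26)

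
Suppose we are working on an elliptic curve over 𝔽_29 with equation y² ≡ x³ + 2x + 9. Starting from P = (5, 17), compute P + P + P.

(25, 13)

Repeated addition: build up to 3P.
2P: tangent at (5, 17): λ = (3·5² + 2)/(2·17) ≡ 19/5. 5⁻¹ ≡ 6 (mod 29), so λ ≡ 19·6 ≡ 27.
  x = λ² - 5 - 5 = 729 - 10 ≡ 23; y = λ·(5 - 23) - 17 ≡ 19. → (23, 19)
3P: (23, 19) + (5, 17). λ = (17 - 19)/(5 - 23) ≡ 27/11 mod 29. 11⁻¹ ≡ 8 (mod 29), so λ ≡ 13.
  x = λ² - 23 - 5 = 169 - 28 ≡ 25; y = λ·(23 - 25) - 19 ≡ 13. → (25, 13)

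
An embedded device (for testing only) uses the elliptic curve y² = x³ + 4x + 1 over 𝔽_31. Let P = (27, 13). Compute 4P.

Double-and-add on 4 = (100)₂. Start with P = (27, 13) for the leading 1-bit.
double: tangent at (27, 13): λ = (3·27² + 4)/(2·13) ≡ 21/26. 26⁻¹ ≡ 6 (mod 31), so λ ≡ 21·6 ≡ 2.
  x = λ² - 27 - 27 = 4 - 54 ≡ 12; y = λ·(27 - 12) - 13 ≡ 17. → (12, 17)
double: tangent at (12, 17): λ = (3·12² + 4)/(2·17) ≡ 2/3. 3⁻¹ ≡ 21 (mod 31) since 3·21 = 63 ≡ 1, so λ ≡ 2·21 ≡ 11.
  x = λ² - 12 - 12 = 121 - 24 ≡ 4; y = λ·(12 - 4) - 17 ≡ 9. → (4, 9)

(4, 9)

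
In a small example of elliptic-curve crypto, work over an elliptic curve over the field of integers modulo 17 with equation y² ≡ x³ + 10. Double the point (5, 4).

(16, 14)

tangent at (5, 4): λ = (3·5² + 0)/(2·4) ≡ 7/8. 8⁻¹ ≡ 15 (mod 17), so λ ≡ 7·15 ≡ 3.
  x = λ² - 5 - 5 = 9 - 10 ≡ 16; y = λ·(5 - 16) - 4 ≡ 14. → (16, 14)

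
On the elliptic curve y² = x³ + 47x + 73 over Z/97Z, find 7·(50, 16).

(19, 29)

Write G = (50, 16).
Double-and-add on 7 = (111)₂. Start with G = (50, 16) for the leading 1-bit.
double: tangent at (50, 16): λ = (3·50² + 47)/(2·16) ≡ 78/32. 32⁻¹ ≡ 94 (mod 97), so λ ≡ 78·94 ≡ 57.
  x = λ² - 50 - 50 = 3249 - 100 ≡ 45; y = λ·(50 - 45) - 16 ≡ 75. → (45, 75)
add G: (45, 75) + (50, 16). λ = (16 - 75)/(50 - 45) ≡ 38/5 mod 97. 5⁻¹ ≡ 39 (mod 97), so λ ≡ 27.
  x = λ² - 45 - 50 = 729 - 95 ≡ 52; y = λ·(45 - 52) - 75 ≡ 27. → (52, 27)
double: tangent at (52, 27): λ = (3·52² + 47)/(2·27) ≡ 11/54. 54⁻¹ ≡ 9 (mod 97) since 54·9 = 486 ≡ 1, so λ ≡ 11·9 ≡ 2.
  x = λ² - 52 - 52 = 4 - 104 ≡ 94; y = λ·(52 - 94) - 27 ≡ 83. → (94, 83)
add G: (94, 83) + (50, 16). λ = (16 - 83)/(50 - 94) ≡ 30/53 mod 97. 53⁻¹ ≡ 11 (mod 97), so λ ≡ 39.
  x = λ² - 94 - 50 = 1521 - 144 ≡ 19; y = λ·(94 - 19) - 83 ≡ 29. → (19, 29)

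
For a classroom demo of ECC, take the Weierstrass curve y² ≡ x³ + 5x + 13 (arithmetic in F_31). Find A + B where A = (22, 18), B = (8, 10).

(26, 24)

(22, 18) + (8, 10). λ = (10 - 18)/(8 - 22) ≡ 23/17 mod 31. 17⁻¹ ≡ 11 (mod 31) since 17·11 = 187 ≡ 1, so λ ≡ 5.
  x = λ² - 22 - 8 = 25 - 30 ≡ 26; y = λ·(22 - 26) - 18 ≡ 24. → (26, 24)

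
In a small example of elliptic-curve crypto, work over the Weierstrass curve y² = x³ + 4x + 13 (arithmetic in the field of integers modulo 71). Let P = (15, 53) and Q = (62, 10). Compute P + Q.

(15, 53) + (62, 10). λ = (10 - 53)/(62 - 15) ≡ 28/47 mod 71. 47⁻¹ ≡ 68 (mod 71), so λ ≡ 58.
  x = λ² - 15 - 62 = 3364 - 77 ≡ 21; y = λ·(15 - 21) - 53 ≡ 25. → (21, 25)

(21, 25)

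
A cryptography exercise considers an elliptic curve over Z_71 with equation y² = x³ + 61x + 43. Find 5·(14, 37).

(18, 50)

Write Q = (14, 37).
Repeated addition: build up to 5Q.
2Q: tangent at (14, 37): λ = (3·14² + 61)/(2·37) ≡ 10/3. 3⁻¹ ≡ 24 (mod 71) since 3·24 = 72 ≡ 1, so λ ≡ 10·24 ≡ 27.
  x = λ² - 14 - 14 = 729 - 28 ≡ 62; y = λ·(14 - 62) - 37 ≡ 16. → (62, 16)
3Q: (62, 16) + (14, 37). λ = (37 - 16)/(14 - 62) ≡ 21/23 mod 71. 23⁻¹ ≡ 34 (mod 71), so λ ≡ 4.
  x = λ² - 62 - 14 = 16 - 76 ≡ 11; y = λ·(62 - 11) - 16 ≡ 46. → (11, 46)
4Q: (11, 46) + (14, 37). λ = (37 - 46)/(14 - 11) ≡ 62/3 mod 71. 3⁻¹ ≡ 24 (mod 71) since 3·24 = 72 ≡ 1, so λ ≡ 68.
  x = λ² - 11 - 14 = 4624 - 25 ≡ 55; y = λ·(11 - 55) - 46 ≡ 15. → (55, 15)
5Q: (55, 15) + (14, 37). λ = (37 - 15)/(14 - 55) ≡ 22/30 mod 71. 30⁻¹ ≡ 45 (mod 71), so λ ≡ 67.
  x = λ² - 55 - 14 = 4489 - 69 ≡ 18; y = λ·(55 - 18) - 15 ≡ 50. → (18, 50)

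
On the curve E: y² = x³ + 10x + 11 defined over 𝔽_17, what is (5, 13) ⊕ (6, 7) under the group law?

(5, 13) + (6, 7). λ = (7 - 13)/(6 - 5) ≡ 11/1 mod 17. 1⁻¹ ≡ 1 (mod 17) since 1·1 = 1 ≡ 1, so λ ≡ 11.
  x = λ² - 5 - 6 = 121 - 11 ≡ 8; y = λ·(5 - 8) - 13 ≡ 5. → (8, 5)

(8, 5)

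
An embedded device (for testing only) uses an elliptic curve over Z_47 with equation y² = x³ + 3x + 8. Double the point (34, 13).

(0, 14)

tangent at (34, 13): λ = (3·34² + 3)/(2·13) ≡ 40/26. 26⁻¹ ≡ 38 (mod 47) since 26·38 = 988 ≡ 1, so λ ≡ 40·38 ≡ 16.
  x = λ² - 34 - 34 = 256 - 68 ≡ 0; y = λ·(34 - 0) - 13 ≡ 14. → (0, 14)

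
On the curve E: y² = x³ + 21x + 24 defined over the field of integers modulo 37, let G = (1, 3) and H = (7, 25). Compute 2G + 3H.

First 2G:
Repeated addition: build up to 2G.
2G: tangent at (1, 3): λ = (3·1² + 21)/(2·3) ≡ 24/6. 6⁻¹ ≡ 31 (mod 37), so λ ≡ 24·31 ≡ 4.
  x = λ² - 1 - 1 = 16 - 2 ≡ 14; y = λ·(1 - 14) - 3 ≡ 19. → (14, 19)
2G = (14, 19).
Next 3H:
Repeated addition: build up to 3H.
2H: tangent at (7, 25): λ = (3·7² + 21)/(2·25) ≡ 20/13. 13⁻¹ ≡ 20 (mod 37) since 13·20 = 260 ≡ 1, so λ ≡ 20·20 ≡ 30.
  x = λ² - 7 - 7 = 900 - 14 ≡ 35; y = λ·(7 - 35) - 25 ≡ 23. → (35, 23)
3H: (35, 23) + (7, 25). λ = (25 - 23)/(7 - 35) ≡ 2/9 mod 37. 9⁻¹ ≡ 33 (mod 37) since 9·33 = 297 ≡ 1, so λ ≡ 29.
  x = λ² - 35 - 7 = 841 - 42 ≡ 22; y = λ·(35 - 22) - 23 ≡ 21. → (22, 21)
3H = (22, 21).
Finally 2G + 3H:
(14, 19) + (22, 21). λ = (21 - 19)/(22 - 14) ≡ 2/8 mod 37. 8⁻¹ ≡ 14 (mod 37), so λ ≡ 28.
  x = λ² - 14 - 22 = 784 - 36 ≡ 8; y = λ·(14 - 8) - 19 ≡ 1. → (8, 1)

(8, 1)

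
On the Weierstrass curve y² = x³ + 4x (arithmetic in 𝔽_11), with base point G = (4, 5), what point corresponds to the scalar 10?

(1, 7)

Repeated addition: build up to 10G.
2G: tangent at (4, 5): λ = (3·4² + 4)/(2·5) ≡ 8/10. 10⁻¹ ≡ 10 (mod 11), so λ ≡ 8·10 ≡ 3.
  x = λ² - 4 - 4 = 9 - 8 ≡ 1; y = λ·(4 - 1) - 5 ≡ 4. → (1, 4)
3G: (1, 4) + (4, 5). λ = (5 - 4)/(4 - 1) ≡ 1/3 mod 11. 3⁻¹ ≡ 4 (mod 11) since 3·4 = 12 ≡ 1, so λ ≡ 4.
  x = λ² - 1 - 4 = 16 - 5 ≡ 0; y = λ·(1 - 0) - 4 ≡ 0. → (0, 0)
4G: (0, 0) + (4, 5). λ = (5 - 0)/(4 - 0) ≡ 5/4 mod 11. 4⁻¹ ≡ 3 (mod 11), so λ ≡ 4.
  x = λ² - 0 - 4 = 16 - 4 ≡ 1; y = λ·(0 - 1) - 0 ≡ 7. → (1, 7)
5G: (1, 7) + (4, 5). λ = (5 - 7)/(4 - 1) ≡ 9/3 mod 11. 3⁻¹ ≡ 4 (mod 11), so λ ≡ 3.
  x = λ² - 1 - 4 = 9 - 5 ≡ 4; y = λ·(1 - 4) - 7 ≡ 6. → (4, 6)
6G: (4, 6) + (4, 5): same x and y₁ ≡ -y₂, so the sum is the point at infinity.
7G: the point at infinity + (4, 5) = (4, 5) (identity).
8G: tangent at (4, 5): λ = (3·4² + 4)/(2·5) ≡ 8/10. 10⁻¹ ≡ 10 (mod 11) since 10·10 = 100 ≡ 1, so λ ≡ 8·10 ≡ 3.
  x = λ² - 4 - 4 = 9 - 8 ≡ 1; y = λ·(4 - 1) - 5 ≡ 4. → (1, 4)
9G: (1, 4) + (4, 5). λ = (5 - 4)/(4 - 1) ≡ 1/3 mod 11. 3⁻¹ ≡ 4 (mod 11) since 3·4 = 12 ≡ 1, so λ ≡ 4.
  x = λ² - 1 - 4 = 16 - 5 ≡ 0; y = λ·(1 - 0) - 4 ≡ 0. → (0, 0)
10G: (0, 0) + (4, 5). λ = (5 - 0)/(4 - 0) ≡ 5/4 mod 11. 4⁻¹ ≡ 3 (mod 11) since 4·3 = 12 ≡ 1, so λ ≡ 4.
  x = λ² - 0 - 4 = 16 - 4 ≡ 1; y = λ·(0 - 1) - 0 ≡ 7. → (1, 7)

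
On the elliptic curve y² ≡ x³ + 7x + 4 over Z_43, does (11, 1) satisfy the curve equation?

y² = 1² ≡ 1; x³ + 7x + 4 = 1412 ≡ 36 (mod 43). 1 ≠ 36.

no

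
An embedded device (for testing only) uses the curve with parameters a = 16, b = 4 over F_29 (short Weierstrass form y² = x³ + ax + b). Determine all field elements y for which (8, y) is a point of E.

x³ + 16x + 4 = 644 ≡ 6 (mod 29).
Square roots of 6 mod 29: 8 and 21 (since 8² = 64 ≡ 6).

8, 21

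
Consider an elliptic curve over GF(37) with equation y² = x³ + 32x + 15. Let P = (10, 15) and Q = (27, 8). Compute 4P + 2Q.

(34, 15)

First 4P:
Repeated addition: build up to 4P.
2P: tangent at (10, 15): λ = (3·10² + 32)/(2·15) ≡ 36/30. 30⁻¹ ≡ 21 (mod 37), so λ ≡ 36·21 ≡ 16.
  x = λ² - 10 - 10 = 256 - 20 ≡ 14; y = λ·(10 - 14) - 15 ≡ 32. → (14, 32)
3P: (14, 32) + (10, 15). λ = (15 - 32)/(10 - 14) ≡ 20/33 mod 37. 33⁻¹ ≡ 9 (mod 37), so λ ≡ 32.
  x = λ² - 14 - 10 = 1024 - 24 ≡ 1; y = λ·(14 - 1) - 32 ≡ 14. → (1, 14)
4P: (1, 14) + (10, 15). λ = (15 - 14)/(10 - 1) ≡ 1/9 mod 37. 9⁻¹ ≡ 33 (mod 37) since 9·33 = 297 ≡ 1, so λ ≡ 33.
  x = λ² - 1 - 10 = 1089 - 11 ≡ 5; y = λ·(1 - 5) - 14 ≡ 2. → (5, 2)
4P = (5, 2).
Next 2Q:
Repeated addition: build up to 2Q.
2Q: tangent at (27, 8): λ = (3·27² + 32)/(2·8) ≡ 36/16. 16⁻¹ ≡ 7 (mod 37), so λ ≡ 36·7 ≡ 30.
  x = λ² - 27 - 27 = 900 - 54 ≡ 32; y = λ·(27 - 32) - 8 ≡ 27. → (32, 27)
2Q = (32, 27).
Finally 4P + 2Q:
(5, 2) + (32, 27). λ = (27 - 2)/(32 - 5) ≡ 25/27 mod 37. 27⁻¹ ≡ 11 (mod 37) since 27·11 = 297 ≡ 1, so λ ≡ 16.
  x = λ² - 5 - 32 = 256 - 37 ≡ 34; y = λ·(5 - 34) - 2 ≡ 15. → (34, 15)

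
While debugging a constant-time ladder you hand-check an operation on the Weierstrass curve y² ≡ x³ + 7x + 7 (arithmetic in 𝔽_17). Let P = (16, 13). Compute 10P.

(11, 2)

Double-and-add on 10 = (1010)₂. Start with P = (16, 13) for the leading 1-bit.
double: tangent at (16, 13): λ = (3·16² + 7)/(2·13) ≡ 10/9. 9⁻¹ ≡ 2 (mod 17), so λ ≡ 10·2 ≡ 3.
  x = λ² - 16 - 16 = 9 - 32 ≡ 11; y = λ·(16 - 11) - 13 ≡ 2. → (11, 2)
double: tangent at (11, 2): λ = (3·11² + 7)/(2·2) ≡ 13/4. 4⁻¹ ≡ 13 (mod 17) since 4·13 = 52 ≡ 1, so λ ≡ 13·13 ≡ 16.
  x = λ² - 11 - 11 = 256 - 22 ≡ 13; y = λ·(11 - 13) - 2 ≡ 0. → (13, 0)
add P: (13, 0) + (16, 13). λ = (13 - 0)/(16 - 13) ≡ 13/3 mod 17. 3⁻¹ ≡ 6 (mod 17), so λ ≡ 10.
  x = λ² - 13 - 16 = 100 - 29 ≡ 3; y = λ·(13 - 3) - 0 ≡ 15. → (3, 15)
double: tangent at (3, 15): λ = (3·3² + 7)/(2·15) ≡ 0/13. 13⁻¹ ≡ 4 (mod 17), so λ ≡ 0·4 ≡ 0.
  x = λ² - 3 - 3 = 0 - 6 ≡ 11; y = λ·(3 - 11) - 15 ≡ 2. → (11, 2)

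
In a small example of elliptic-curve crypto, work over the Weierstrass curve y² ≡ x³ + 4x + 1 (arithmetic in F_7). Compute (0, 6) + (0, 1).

O

The two points share x = 0 and their y-coordinates satisfy 6 + 1 ≡ 0 (mod 7), so they are inverses. Their sum is O.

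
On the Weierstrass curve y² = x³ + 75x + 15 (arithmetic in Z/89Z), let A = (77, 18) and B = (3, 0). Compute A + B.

(77, 18) + (3, 0). λ = (0 - 18)/(3 - 77) ≡ 71/15 mod 89. 15⁻¹ ≡ 6 (mod 89) since 15·6 = 90 ≡ 1, so λ ≡ 70.
  x = λ² - 77 - 3 = 4900 - 80 ≡ 14; y = λ·(77 - 14) - 18 ≡ 31. → (14, 31)

(14, 31)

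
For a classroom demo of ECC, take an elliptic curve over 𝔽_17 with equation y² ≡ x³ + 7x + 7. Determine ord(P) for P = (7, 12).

2P: tangent at (7, 12): λ = (3·7² + 7)/(2·12) ≡ 1/7. 7⁻¹ ≡ 5 (mod 17) since 7·5 = 35 ≡ 1, so λ ≡ 1·5 ≡ 5.
  x = λ² - 7 - 7 = 25 - 14 ≡ 11; y = λ·(7 - 11) - 12 ≡ 2. → (11, 2)
3P: (11, 2) + (7, 12). λ = (12 - 2)/(7 - 11) ≡ 10/13 mod 17. 13⁻¹ ≡ 4 (mod 17), so λ ≡ 6.
  x = λ² - 11 - 7 = 36 - 18 ≡ 1; y = λ·(11 - 1) - 2 ≡ 7. → (1, 7)
4P: (1, 7) + (7, 12). λ = (12 - 7)/(7 - 1) ≡ 5/6 mod 17. 6⁻¹ ≡ 3 (mod 17), so λ ≡ 15.
  x = λ² - 1 - 7 = 225 - 8 ≡ 13; y = λ·(1 - 13) - 7 ≡ 0. → (13, 0)
5P: (13, 0) + (7, 12). λ = (12 - 0)/(7 - 13) ≡ 12/11 mod 17. 11⁻¹ ≡ 14 (mod 17), so λ ≡ 15.
  x = λ² - 13 - 7 = 225 - 20 ≡ 1; y = λ·(13 - 1) - 0 ≡ 10. → (1, 10)
6P: (1, 10) + (7, 12). λ = (12 - 10)/(7 - 1) ≡ 2/6 mod 17. 6⁻¹ ≡ 3 (mod 17) since 6·3 = 18 ≡ 1, so λ ≡ 6.
  x = λ² - 1 - 7 = 36 - 8 ≡ 11; y = λ·(1 - 11) - 10 ≡ 15. → (11, 15)
7P: (11, 15) + (7, 12). λ = (12 - 15)/(7 - 11) ≡ 14/13 mod 17. 13⁻¹ ≡ 4 (mod 17), so λ ≡ 5.
  x = λ² - 11 - 7 = 25 - 18 ≡ 7; y = λ·(11 - 7) - 15 ≡ 5. → (7, 5)
8P: (7, 5) + (7, 12): same x and y₁ ≡ -y₂, so the sum is O.
8P = O, so the order is 8.

8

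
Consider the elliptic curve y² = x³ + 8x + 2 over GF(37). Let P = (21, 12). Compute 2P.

(25, 19)

tangent at (21, 12): λ = (3·21² + 8)/(2·12) ≡ 36/24. 24⁻¹ ≡ 17 (mod 37) since 24·17 = 408 ≡ 1, so λ ≡ 36·17 ≡ 20.
  x = λ² - 21 - 21 = 400 - 42 ≡ 25; y = λ·(21 - 25) - 12 ≡ 19. → (25, 19)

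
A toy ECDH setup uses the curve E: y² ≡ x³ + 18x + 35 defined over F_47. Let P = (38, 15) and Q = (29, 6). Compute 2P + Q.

(32, 44)

First 2P:
Repeated addition: build up to 2P.
2P: tangent at (38, 15): λ = (3·38² + 18)/(2·15) ≡ 26/30. 30⁻¹ ≡ 11 (mod 47), so λ ≡ 26·11 ≡ 4.
  x = λ² - 38 - 38 = 16 - 76 ≡ 34; y = λ·(38 - 34) - 15 ≡ 1. → (34, 1)
2P = (34, 1).
Finally 2P + Q:
(34, 1) + (29, 6). λ = (6 - 1)/(29 - 34) ≡ 5/42 mod 47. 42⁻¹ ≡ 28 (mod 47) since 42·28 = 1176 ≡ 1, so λ ≡ 46.
  x = λ² - 34 - 29 = 2116 - 63 ≡ 32; y = λ·(34 - 32) - 1 ≡ 44. → (32, 44)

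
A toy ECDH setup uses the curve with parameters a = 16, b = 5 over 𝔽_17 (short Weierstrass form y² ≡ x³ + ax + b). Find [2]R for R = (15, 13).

tangent at (15, 13): λ = (3·15² + 16)/(2·13) ≡ 11/9. 9⁻¹ ≡ 2 (mod 17) since 9·2 = 18 ≡ 1, so λ ≡ 11·2 ≡ 5.
  x = λ² - 15 - 15 = 25 - 30 ≡ 12; y = λ·(15 - 12) - 13 ≡ 2. → (12, 2)

(12, 2)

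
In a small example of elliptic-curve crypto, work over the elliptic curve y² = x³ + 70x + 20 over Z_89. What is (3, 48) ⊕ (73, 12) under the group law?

(3, 48) + (73, 12). λ = (12 - 48)/(73 - 3) ≡ 53/70 mod 89. 70⁻¹ ≡ 14 (mod 89), so λ ≡ 30.
  x = λ² - 3 - 73 = 900 - 76 ≡ 23; y = λ·(3 - 23) - 48 ≡ 64. → (23, 64)

(23, 64)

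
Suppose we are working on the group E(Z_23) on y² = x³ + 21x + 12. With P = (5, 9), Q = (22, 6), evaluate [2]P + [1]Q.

First 2P:
Repeated addition: build up to 2P.
2P: tangent at (5, 9): λ = (3·5² + 21)/(2·9) ≡ 4/18. 18⁻¹ ≡ 9 (mod 23), so λ ≡ 4·9 ≡ 13.
  x = λ² - 5 - 5 = 169 - 10 ≡ 21; y = λ·(5 - 21) - 9 ≡ 13. → (21, 13)
2P = (21, 13).
Finally 2P + Q:
(21, 13) + (22, 6). λ = (6 - 13)/(22 - 21) ≡ 16/1 mod 23. 1⁻¹ ≡ 1 (mod 23), so λ ≡ 16.
  x = λ² - 21 - 22 = 256 - 43 ≡ 6; y = λ·(21 - 6) - 13 ≡ 20. → (6, 20)

(6, 20)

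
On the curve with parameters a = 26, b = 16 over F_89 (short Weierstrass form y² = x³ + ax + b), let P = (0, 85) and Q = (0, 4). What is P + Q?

The two points share x = 0 and their y-coordinates satisfy 85 + 4 ≡ 0 (mod 89), so they are inverses. Their sum is O.

O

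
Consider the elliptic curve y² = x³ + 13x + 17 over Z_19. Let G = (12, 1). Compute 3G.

(0, 13)

Repeated addition: build up to 3G.
2G: tangent at (12, 1): λ = (3·12² + 13)/(2·1) ≡ 8/2. 2⁻¹ ≡ 10 (mod 19), so λ ≡ 8·10 ≡ 4.
  x = λ² - 12 - 12 = 16 - 24 ≡ 11; y = λ·(12 - 11) - 1 ≡ 3. → (11, 3)
3G: (11, 3) + (12, 1). λ = (1 - 3)/(12 - 11) ≡ 17/1 mod 19. 1⁻¹ ≡ 1 (mod 19), so λ ≡ 17.
  x = λ² - 11 - 12 = 289 - 23 ≡ 0; y = λ·(11 - 0) - 3 ≡ 13. → (0, 13)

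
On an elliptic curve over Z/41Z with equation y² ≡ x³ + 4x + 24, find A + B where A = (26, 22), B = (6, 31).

(26, 22) + (6, 31). λ = (31 - 22)/(6 - 26) ≡ 9/21 mod 41. 21⁻¹ ≡ 2 (mod 41) since 21·2 = 42 ≡ 1, so λ ≡ 18.
  x = λ² - 26 - 6 = 324 - 32 ≡ 5; y = λ·(26 - 5) - 22 ≡ 28. → (5, 28)

(5, 28)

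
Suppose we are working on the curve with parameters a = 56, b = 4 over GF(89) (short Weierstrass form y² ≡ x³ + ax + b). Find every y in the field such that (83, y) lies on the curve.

x³ + 56x + 4 = 576439 ≡ 75 (mod 89).
75 is a non-residue mod 89; no y exists.

none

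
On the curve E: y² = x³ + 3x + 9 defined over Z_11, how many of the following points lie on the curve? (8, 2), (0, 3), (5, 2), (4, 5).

1

(8, 2): 2² ≡ 4, rhs ≡ 6 → off.
(0, 3): 3² ≡ 9, rhs ≡ 9 → on.
(5, 2): 2² ≡ 4, rhs ≡ 6 → off.
(4, 5): 5² ≡ 3, rhs ≡ 8 → off.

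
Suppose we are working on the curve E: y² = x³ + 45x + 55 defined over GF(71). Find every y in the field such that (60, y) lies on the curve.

2, 69

x³ + 45x + 55 = 218755 ≡ 4 (mod 71).
Square roots of 4 mod 71: 2 and 69 (since 2² = 4 ≡ 4).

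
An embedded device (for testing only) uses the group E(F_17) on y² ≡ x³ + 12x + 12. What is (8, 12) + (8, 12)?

(1, 5)

tangent at (8, 12): λ = (3·8² + 12)/(2·12) ≡ 0/7. 7⁻¹ ≡ 5 (mod 17), so λ ≡ 0·5 ≡ 0.
  x = λ² - 8 - 8 = 0 - 16 ≡ 1; y = λ·(8 - 1) - 12 ≡ 5. → (1, 5)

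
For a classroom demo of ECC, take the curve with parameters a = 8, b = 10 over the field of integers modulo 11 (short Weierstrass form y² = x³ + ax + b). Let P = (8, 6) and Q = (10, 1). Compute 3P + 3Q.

(10, 1)

First 3P:
Repeated addition: build up to 3P.
2P: tangent at (8, 6): λ = (3·8² + 8)/(2·6) ≡ 2/1. 1⁻¹ ≡ 1 (mod 11), so λ ≡ 2·1 ≡ 2.
  x = λ² - 8 - 8 = 4 - 16 ≡ 10; y = λ·(8 - 10) - 6 ≡ 1. → (10, 1)
3P: (10, 1) + (8, 6). λ = (6 - 1)/(8 - 10) ≡ 5/9 mod 11. 9⁻¹ ≡ 5 (mod 11), so λ ≡ 3.
  x = λ² - 10 - 8 = 9 - 18 ≡ 2; y = λ·(10 - 2) - 1 ≡ 1. → (2, 1)
3P = (2, 1).
Next 3Q:
Repeated addition: build up to 3Q.
2Q: tangent at (10, 1): λ = (3·10² + 8)/(2·1) ≡ 0/2. 2⁻¹ ≡ 6 (mod 11), so λ ≡ 0·6 ≡ 0.
  x = λ² - 10 - 10 = 0 - 20 ≡ 2; y = λ·(10 - 2) - 1 ≡ 10. → (2, 10)
3Q: (2, 10) + (10, 1). λ = (1 - 10)/(10 - 2) ≡ 2/8 mod 11. 8⁻¹ ≡ 7 (mod 11), so λ ≡ 3.
  x = λ² - 2 - 10 = 9 - 12 ≡ 8; y = λ·(2 - 8) - 10 ≡ 5. → (8, 5)
3Q = (8, 5).
Finally 3P + 3Q:
(2, 1) + (8, 5). λ = (5 - 1)/(8 - 2) ≡ 4/6 mod 11. 6⁻¹ ≡ 2 (mod 11) since 6·2 = 12 ≡ 1, so λ ≡ 8.
  x = λ² - 2 - 8 = 64 - 10 ≡ 10; y = λ·(2 - 10) - 1 ≡ 1. → (10, 1)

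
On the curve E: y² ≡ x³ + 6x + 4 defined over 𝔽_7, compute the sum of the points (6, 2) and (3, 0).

(0, 2)

(6, 2) + (3, 0). λ = (0 - 2)/(3 - 6) ≡ 5/4 mod 7. 4⁻¹ ≡ 2 (mod 7), so λ ≡ 3.
  x = λ² - 6 - 3 = 9 - 9 ≡ 0; y = λ·(6 - 0) - 2 ≡ 2. → (0, 2)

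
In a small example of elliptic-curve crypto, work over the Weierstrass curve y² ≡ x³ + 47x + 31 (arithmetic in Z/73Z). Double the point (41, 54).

(39, 70)

tangent at (41, 54): λ = (3·41² + 47)/(2·54) ≡ 53/35. 35⁻¹ ≡ 48 (mod 73), so λ ≡ 53·48 ≡ 62.
  x = λ² - 41 - 41 = 3844 - 82 ≡ 39; y = λ·(41 - 39) - 54 ≡ 70. → (39, 70)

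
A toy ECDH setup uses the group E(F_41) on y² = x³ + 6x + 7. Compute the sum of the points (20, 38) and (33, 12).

(33, 29)

(20, 38) + (33, 12). λ = (12 - 38)/(33 - 20) ≡ 15/13 mod 41. 13⁻¹ ≡ 19 (mod 41), so λ ≡ 39.
  x = λ² - 20 - 33 = 1521 - 53 ≡ 33; y = λ·(20 - 33) - 38 ≡ 29. → (33, 29)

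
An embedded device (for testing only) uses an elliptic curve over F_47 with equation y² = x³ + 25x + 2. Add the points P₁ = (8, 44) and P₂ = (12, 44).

(27, 3)

(8, 44) + (12, 44). λ = (44 - 44)/(12 - 8) ≡ 0/4 mod 47. 4⁻¹ ≡ 12 (mod 47), so λ ≡ 0.
  x = λ² - 8 - 12 = 0 - 20 ≡ 27; y = λ·(8 - 27) - 44 ≡ 3. → (27, 3)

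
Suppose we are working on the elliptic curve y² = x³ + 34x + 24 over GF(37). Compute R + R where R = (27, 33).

tangent at (27, 33): λ = (3·27² + 34)/(2·33) ≡ 1/29. 29⁻¹ ≡ 23 (mod 37) since 29·23 = 667 ≡ 1, so λ ≡ 1·23 ≡ 23.
  x = λ² - 27 - 27 = 529 - 54 ≡ 31; y = λ·(27 - 31) - 33 ≡ 23. → (31, 23)

(31, 23)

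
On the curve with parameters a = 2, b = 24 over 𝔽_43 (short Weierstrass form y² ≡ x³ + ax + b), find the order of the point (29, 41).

5

2P: tangent at (29, 41): λ = (3·29² + 2)/(2·41) ≡ 31/39. 39⁻¹ ≡ 32 (mod 43) since 39·32 = 1248 ≡ 1, so λ ≡ 31·32 ≡ 3.
  x = λ² - 29 - 29 = 9 - 58 ≡ 37; y = λ·(29 - 37) - 41 ≡ 21. → (37, 21)
3P: (37, 21) + (29, 41). λ = (41 - 21)/(29 - 37) ≡ 20/35 mod 43. 35⁻¹ ≡ 16 (mod 43), so λ ≡ 19.
  x = λ² - 37 - 29 = 361 - 66 ≡ 37; y = λ·(37 - 37) - 21 ≡ 22. → (37, 22)
4P: (37, 22) + (29, 41). λ = (41 - 22)/(29 - 37) ≡ 19/35 mod 43. 35⁻¹ ≡ 16 (mod 43), so λ ≡ 3.
  x = λ² - 37 - 29 = 9 - 66 ≡ 29; y = λ·(37 - 29) - 22 ≡ 2. → (29, 2)
5P: (29, 2) + (29, 41): same x and y₁ ≡ -y₂, so the sum is O.
5P = O, so the order is 5.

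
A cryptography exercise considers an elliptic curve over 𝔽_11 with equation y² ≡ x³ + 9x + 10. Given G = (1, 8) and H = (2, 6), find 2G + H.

First 2G:
Repeated addition: build up to 2G.
2G: tangent at (1, 8): λ = (3·1² + 9)/(2·8) ≡ 1/5. 5⁻¹ ≡ 9 (mod 11) since 5·9 = 45 ≡ 1, so λ ≡ 1·9 ≡ 9.
  x = λ² - 1 - 1 = 81 - 2 ≡ 2; y = λ·(1 - 2) - 8 ≡ 5. → (2, 5)
2G = (2, 5).
Finally 2G + H:
(2, 5) + (2, 6): same x and y₁ ≡ -y₂, so the sum is ∞.

O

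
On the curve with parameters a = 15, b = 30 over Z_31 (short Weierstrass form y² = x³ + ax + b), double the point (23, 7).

(26, 4)

tangent at (23, 7): λ = (3·23² + 15)/(2·7) ≡ 21/14. 14⁻¹ ≡ 20 (mod 31) since 14·20 = 280 ≡ 1, so λ ≡ 21·20 ≡ 17.
  x = λ² - 23 - 23 = 289 - 46 ≡ 26; y = λ·(23 - 26) - 7 ≡ 4. → (26, 4)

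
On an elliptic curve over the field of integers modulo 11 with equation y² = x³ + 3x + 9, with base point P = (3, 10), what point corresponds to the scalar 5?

(0, 3)

Double-and-add on 5 = (101)₂. Start with P = (3, 10) for the leading 1-bit.
double: tangent at (3, 10): λ = (3·3² + 3)/(2·10) ≡ 8/9. 9⁻¹ ≡ 5 (mod 11), so λ ≡ 8·5 ≡ 7.
  x = λ² - 3 - 3 = 49 - 6 ≡ 10; y = λ·(3 - 10) - 10 ≡ 7. → (10, 7)
double: tangent at (10, 7): λ = (3·10² + 3)/(2·7) ≡ 6/3. 3⁻¹ ≡ 4 (mod 11) since 3·4 = 12 ≡ 1, so λ ≡ 6·4 ≡ 2.
  x = λ² - 10 - 10 = 4 - 20 ≡ 6; y = λ·(10 - 6) - 7 ≡ 1. → (6, 1)
add P: (6, 1) + (3, 10). λ = (10 - 1)/(3 - 6) ≡ 9/8 mod 11. 8⁻¹ ≡ 7 (mod 11), so λ ≡ 8.
  x = λ² - 6 - 3 = 64 - 9 ≡ 0; y = λ·(6 - 0) - 1 ≡ 3. → (0, 3)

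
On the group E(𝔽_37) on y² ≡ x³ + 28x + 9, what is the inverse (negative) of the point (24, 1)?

-(24, 1) = (24, -1 mod 37) = (24, 36).

(24, 36)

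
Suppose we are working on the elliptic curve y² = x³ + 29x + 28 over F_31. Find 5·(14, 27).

(0, 11)

Write G = (14, 27).
Double-and-add on 5 = (101)₂. Start with G = (14, 27) for the leading 1-bit.
double: tangent at (14, 27): λ = (3·14² + 29)/(2·27) ≡ 28/23. 23⁻¹ ≡ 27 (mod 31), so λ ≡ 28·27 ≡ 12.
  x = λ² - 14 - 14 = 144 - 28 ≡ 23; y = λ·(14 - 23) - 27 ≡ 20. → (23, 20)
double: tangent at (23, 20): λ = (3·23² + 29)/(2·20) ≡ 4/9. 9⁻¹ ≡ 7 (mod 31) since 9·7 = 63 ≡ 1, so λ ≡ 4·7 ≡ 28.
  x = λ² - 23 - 23 = 784 - 46 ≡ 25; y = λ·(23 - 25) - 20 ≡ 17. → (25, 17)
add G: (25, 17) + (14, 27). λ = (27 - 17)/(14 - 25) ≡ 10/20 mod 31. 20⁻¹ ≡ 14 (mod 31), so λ ≡ 16.
  x = λ² - 25 - 14 = 256 - 39 ≡ 0; y = λ·(25 - 0) - 17 ≡ 11. → (0, 11)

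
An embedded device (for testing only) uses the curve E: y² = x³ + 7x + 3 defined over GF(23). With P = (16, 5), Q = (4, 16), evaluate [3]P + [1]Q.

(14, 4)

First 3P:
Repeated addition: build up to 3P.
2P: tangent at (16, 5): λ = (3·16² + 7)/(2·5) ≡ 16/10. 10⁻¹ ≡ 7 (mod 23), so λ ≡ 16·7 ≡ 20.
  x = λ² - 16 - 16 = 400 - 32 ≡ 0; y = λ·(16 - 0) - 5 ≡ 16. → (0, 16)
3P: (0, 16) + (16, 5). λ = (5 - 16)/(16 - 0) ≡ 12/16 mod 23. 16⁻¹ ≡ 13 (mod 23) since 16·13 = 208 ≡ 1, so λ ≡ 18.
  x = λ² - 0 - 16 = 324 - 16 ≡ 9; y = λ·(0 - 9) - 16 ≡ 6. → (9, 6)
3P = (9, 6).
Finally 3P + Q:
(9, 6) + (4, 16). λ = (16 - 6)/(4 - 9) ≡ 10/18 mod 23. 18⁻¹ ≡ 9 (mod 23) since 18·9 = 162 ≡ 1, so λ ≡ 21.
  x = λ² - 9 - 4 = 441 - 13 ≡ 14; y = λ·(9 - 14) - 6 ≡ 4. → (14, 4)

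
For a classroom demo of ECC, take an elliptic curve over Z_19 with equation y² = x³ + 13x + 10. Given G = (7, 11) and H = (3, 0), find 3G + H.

First 3G:
Repeated addition: build up to 3G.
2G: tangent at (7, 11): λ = (3·7² + 13)/(2·11) ≡ 8/3. 3⁻¹ ≡ 13 (mod 19), so λ ≡ 8·13 ≡ 9.
  x = λ² - 7 - 7 = 81 - 14 ≡ 10; y = λ·(7 - 10) - 11 ≡ 0. → (10, 0)
3G: (10, 0) + (7, 11). λ = (11 - 0)/(7 - 10) ≡ 11/16 mod 19. 16⁻¹ ≡ 6 (mod 19), so λ ≡ 9.
  x = λ² - 10 - 7 = 81 - 17 ≡ 7; y = λ·(10 - 7) - 0 ≡ 8. → (7, 8)
3G = (7, 8).
Finally 3G + H:
(7, 8) + (3, 0). λ = (0 - 8)/(3 - 7) ≡ 11/15 mod 19. 15⁻¹ ≡ 14 (mod 19) since 15·14 = 210 ≡ 1, so λ ≡ 2.
  x = λ² - 7 - 3 = 4 - 10 ≡ 13; y = λ·(7 - 13) - 8 ≡ 18. → (13, 18)

(13, 18)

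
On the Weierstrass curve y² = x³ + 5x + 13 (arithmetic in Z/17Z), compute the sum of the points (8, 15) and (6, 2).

(7, 0)

(8, 15) + (6, 2). λ = (2 - 15)/(6 - 8) ≡ 4/15 mod 17. 15⁻¹ ≡ 8 (mod 17) since 15·8 = 120 ≡ 1, so λ ≡ 15.
  x = λ² - 8 - 6 = 225 - 14 ≡ 7; y = λ·(8 - 7) - 15 ≡ 0. → (7, 0)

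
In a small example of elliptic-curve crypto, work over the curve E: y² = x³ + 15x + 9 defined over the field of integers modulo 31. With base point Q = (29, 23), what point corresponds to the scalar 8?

(4, 28)

Double-and-add on 8 = (1000)₂. Start with Q = (29, 23) for the leading 1-bit.
double: tangent at (29, 23): λ = (3·29² + 15)/(2·23) ≡ 27/15. 15⁻¹ ≡ 29 (mod 31) since 15·29 = 435 ≡ 1, so λ ≡ 27·29 ≡ 8.
  x = λ² - 29 - 29 = 64 - 58 ≡ 6; y = λ·(29 - 6) - 23 ≡ 6. → (6, 6)
double: tangent at (6, 6): λ = (3·6² + 15)/(2·6) ≡ 30/12. 12⁻¹ ≡ 13 (mod 31), so λ ≡ 30·13 ≡ 18.
  x = λ² - 6 - 6 = 324 - 12 ≡ 2; y = λ·(6 - 2) - 6 ≡ 4. → (2, 4)
double: tangent at (2, 4): λ = (3·2² + 15)/(2·4) ≡ 27/8. 8⁻¹ ≡ 4 (mod 31), so λ ≡ 27·4 ≡ 15.
  x = λ² - 2 - 2 = 225 - 4 ≡ 4; y = λ·(2 - 4) - 4 ≡ 28. → (4, 28)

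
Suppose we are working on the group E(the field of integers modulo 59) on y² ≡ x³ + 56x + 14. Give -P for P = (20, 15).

(20, 44)

-(20, 15) = (20, -15 mod 59) = (20, 44).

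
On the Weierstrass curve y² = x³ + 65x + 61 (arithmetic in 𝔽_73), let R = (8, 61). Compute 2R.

tangent at (8, 61): λ = (3·8² + 65)/(2·61) ≡ 38/49. 49⁻¹ ≡ 3 (mod 73) since 49·3 = 147 ≡ 1, so λ ≡ 38·3 ≡ 41.
  x = λ² - 8 - 8 = 1681 - 16 ≡ 59; y = λ·(8 - 59) - 61 ≡ 38. → (59, 38)

(59, 38)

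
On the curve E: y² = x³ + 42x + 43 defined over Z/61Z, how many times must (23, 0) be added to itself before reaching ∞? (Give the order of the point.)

2P: (23, 0) + (23, 0): same x and y₁ ≡ -y₂, so the sum is ∞.
2P = ∞, so the order is 2.

2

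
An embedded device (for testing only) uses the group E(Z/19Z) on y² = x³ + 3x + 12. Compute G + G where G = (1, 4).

tangent at (1, 4): λ = (3·1² + 3)/(2·4) ≡ 6/8. 8⁻¹ ≡ 12 (mod 19), so λ ≡ 6·12 ≡ 15.
  x = λ² - 1 - 1 = 225 - 2 ≡ 14; y = λ·(1 - 14) - 4 ≡ 10. → (14, 10)

(14, 10)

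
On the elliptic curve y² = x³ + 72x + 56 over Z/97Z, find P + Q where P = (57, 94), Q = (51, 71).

(1, 56)

(57, 94) + (51, 71). λ = (71 - 94)/(51 - 57) ≡ 74/91 mod 97. 91⁻¹ ≡ 16 (mod 97) since 91·16 = 1456 ≡ 1, so λ ≡ 20.
  x = λ² - 57 - 51 = 400 - 108 ≡ 1; y = λ·(57 - 1) - 94 ≡ 56. → (1, 56)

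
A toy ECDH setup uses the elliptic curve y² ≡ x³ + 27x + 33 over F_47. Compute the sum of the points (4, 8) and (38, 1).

(4, 8) + (38, 1). λ = (1 - 8)/(38 - 4) ≡ 40/34 mod 47. 34⁻¹ ≡ 18 (mod 47), so λ ≡ 15.
  x = λ² - 4 - 38 = 225 - 42 ≡ 42; y = λ·(4 - 42) - 8 ≡ 33. → (42, 33)

(42, 33)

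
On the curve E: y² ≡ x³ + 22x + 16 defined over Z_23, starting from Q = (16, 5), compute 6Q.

Repeated addition: build up to 6Q.
2Q: tangent at (16, 5): λ = (3·16² + 22)/(2·5) ≡ 8/10. 10⁻¹ ≡ 7 (mod 23), so λ ≡ 8·7 ≡ 10.
  x = λ² - 16 - 16 = 100 - 32 ≡ 22; y = λ·(16 - 22) - 5 ≡ 4. → (22, 4)
3Q: (22, 4) + (16, 5). λ = (5 - 4)/(16 - 22) ≡ 1/17 mod 23. 17⁻¹ ≡ 19 (mod 23) since 17·19 = 323 ≡ 1, so λ ≡ 19.
  x = λ² - 22 - 16 = 361 - 38 ≡ 1; y = λ·(22 - 1) - 4 ≡ 4. → (1, 4)
4Q: (1, 4) + (16, 5). λ = (5 - 4)/(16 - 1) ≡ 1/15 mod 23. 15⁻¹ ≡ 20 (mod 23), so λ ≡ 20.
  x = λ² - 1 - 16 = 400 - 17 ≡ 15; y = λ·(1 - 15) - 4 ≡ 15. → (15, 15)
5Q: (15, 15) + (16, 5). λ = (5 - 15)/(16 - 15) ≡ 13/1 mod 23. 1⁻¹ ≡ 1 (mod 23), so λ ≡ 13.
  x = λ² - 15 - 16 = 169 - 31 ≡ 0; y = λ·(15 - 0) - 15 ≡ 19. → (0, 19)
6Q: (0, 19) + (16, 5). λ = (5 - 19)/(16 - 0) ≡ 9/16 mod 23. 16⁻¹ ≡ 13 (mod 23), so λ ≡ 2.
  x = λ² - 0 - 16 = 4 - 16 ≡ 11; y = λ·(0 - 11) - 19 ≡ 5. → (11, 5)

(11, 5)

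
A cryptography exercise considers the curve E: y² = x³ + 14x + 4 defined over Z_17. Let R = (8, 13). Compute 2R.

tangent at (8, 13): λ = (3·8² + 14)/(2·13) ≡ 2/9. 9⁻¹ ≡ 2 (mod 17), so λ ≡ 2·2 ≡ 4.
  x = λ² - 8 - 8 = 16 - 16 ≡ 0; y = λ·(8 - 0) - 13 ≡ 2. → (0, 2)

(0, 2)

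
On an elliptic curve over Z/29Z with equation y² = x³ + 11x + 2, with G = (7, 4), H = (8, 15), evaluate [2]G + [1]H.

(7, 25)

First 2G:
Repeated addition: build up to 2G.
2G: tangent at (7, 4): λ = (3·7² + 11)/(2·4) ≡ 13/8. 8⁻¹ ≡ 11 (mod 29), so λ ≡ 13·11 ≡ 27.
  x = λ² - 7 - 7 = 729 - 14 ≡ 19; y = λ·(7 - 19) - 4 ≡ 20. → (19, 20)
2G = (19, 20).
Finally 2G + H:
(19, 20) + (8, 15). λ = (15 - 20)/(8 - 19) ≡ 24/18 mod 29. 18⁻¹ ≡ 21 (mod 29), so λ ≡ 11.
  x = λ² - 19 - 8 = 121 - 27 ≡ 7; y = λ·(19 - 7) - 20 ≡ 25. → (7, 25)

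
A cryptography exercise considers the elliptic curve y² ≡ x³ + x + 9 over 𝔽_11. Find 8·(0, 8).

O

Write Q = (0, 8).
Double-and-add on 8 = (1000)₂. Start with Q = (0, 8) for the leading 1-bit.
double: tangent at (0, 8): λ = (3·0² + 1)/(2·8) ≡ 1/5. 5⁻¹ ≡ 9 (mod 11), so λ ≡ 1·9 ≡ 9.
  x = λ² - 0 - 0 = 81 - 0 ≡ 4; y = λ·(0 - 4) - 8 ≡ 0. → (4, 0)
double: (4, 0) + (4, 0): same x and y₁ ≡ -y₂, so the sum is O.
double: O + O = O (identity).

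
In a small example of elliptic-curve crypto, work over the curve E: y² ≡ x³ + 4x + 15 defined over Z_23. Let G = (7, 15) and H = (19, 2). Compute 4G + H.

(4, 16)

First 4G:
Double-and-add on 4 = (100)₂. Start with G = (7, 15) for the leading 1-bit.
double: tangent at (7, 15): λ = (3·7² + 4)/(2·15) ≡ 13/7. 7⁻¹ ≡ 10 (mod 23), so λ ≡ 13·10 ≡ 15.
  x = λ² - 7 - 7 = 225 - 14 ≡ 4; y = λ·(7 - 4) - 15 ≡ 7. → (4, 7)
double: tangent at (4, 7): λ = (3·4² + 4)/(2·7) ≡ 6/14. 14⁻¹ ≡ 5 (mod 23), so λ ≡ 6·5 ≡ 7.
  x = λ² - 4 - 4 = 49 - 8 ≡ 18; y = λ·(4 - 18) - 7 ≡ 10. → (18, 10)
4G = (18, 10).
Finally 4G + H:
(18, 10) + (19, 2). λ = (2 - 10)/(19 - 18) ≡ 15/1 mod 23. 1⁻¹ ≡ 1 (mod 23), so λ ≡ 15.
  x = λ² - 18 - 19 = 225 - 37 ≡ 4; y = λ·(18 - 4) - 10 ≡ 16. → (4, 16)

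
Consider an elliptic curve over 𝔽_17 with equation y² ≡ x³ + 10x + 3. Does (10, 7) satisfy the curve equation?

yes

y² = 7² ≡ 15; x³ + 10x + 3 = 1103 ≡ 15 (mod 17). 15 = 15.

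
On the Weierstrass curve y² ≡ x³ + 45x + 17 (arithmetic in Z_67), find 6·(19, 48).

(53, 23)

Write Q = (19, 48).
Repeated addition: build up to 6Q.
2Q: tangent at (19, 48): λ = (3·19² + 45)/(2·48) ≡ 56/29. 29⁻¹ ≡ 37 (mod 67), so λ ≡ 56·37 ≡ 62.
  x = λ² - 19 - 19 = 3844 - 38 ≡ 54; y = λ·(19 - 54) - 48 ≡ 60. → (54, 60)
3Q: (54, 60) + (19, 48). λ = (48 - 60)/(19 - 54) ≡ 55/32 mod 67. 32⁻¹ ≡ 44 (mod 67) since 32·44 = 1408 ≡ 1, so λ ≡ 8.
  x = λ² - 54 - 19 = 64 - 73 ≡ 58; y = λ·(54 - 58) - 60 ≡ 42. → (58, 42)
4Q: (58, 42) + (19, 48). λ = (48 - 42)/(19 - 58) ≡ 6/28 mod 67. 28⁻¹ ≡ 12 (mod 67) since 28·12 = 336 ≡ 1, so λ ≡ 5.
  x = λ² - 58 - 19 = 25 - 77 ≡ 15; y = λ·(58 - 15) - 42 ≡ 39. → (15, 39)
5Q: (15, 39) + (19, 48). λ = (48 - 39)/(19 - 15) ≡ 9/4 mod 67. 4⁻¹ ≡ 17 (mod 67) since 4·17 = 68 ≡ 1, so λ ≡ 19.
  x = λ² - 15 - 19 = 361 - 34 ≡ 59; y = λ·(15 - 59) - 39 ≡ 63. → (59, 63)
6Q: (59, 63) + (19, 48). λ = (48 - 63)/(19 - 59) ≡ 52/27 mod 67. 27⁻¹ ≡ 5 (mod 67) since 27·5 = 135 ≡ 1, so λ ≡ 59.
  x = λ² - 59 - 19 = 3481 - 78 ≡ 53; y = λ·(59 - 53) - 63 ≡ 23. → (53, 23)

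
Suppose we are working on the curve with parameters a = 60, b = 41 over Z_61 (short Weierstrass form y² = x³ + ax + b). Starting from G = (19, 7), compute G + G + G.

(16, 41)

Repeated addition: build up to 3G.
2G: tangent at (19, 7): λ = (3·19² + 60)/(2·7) ≡ 45/14. 14⁻¹ ≡ 48 (mod 61), so λ ≡ 45·48 ≡ 25.
  x = λ² - 19 - 19 = 625 - 38 ≡ 38; y = λ·(19 - 38) - 7 ≡ 6. → (38, 6)
3G: (38, 6) + (19, 7). λ = (7 - 6)/(19 - 38) ≡ 1/42 mod 61. 42⁻¹ ≡ 16 (mod 61), so λ ≡ 16.
  x = λ² - 38 - 19 = 256 - 57 ≡ 16; y = λ·(38 - 16) - 6 ≡ 41. → (16, 41)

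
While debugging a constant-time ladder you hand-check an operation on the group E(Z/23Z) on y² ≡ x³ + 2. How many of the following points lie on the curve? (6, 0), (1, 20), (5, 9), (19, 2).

(6, 0): 0² ≡ 0, rhs ≡ 11 → off.
(1, 20): 20² ≡ 9, rhs ≡ 3 → off.
(5, 9): 9² ≡ 12, rhs ≡ 12 → on.
(19, 2): 2² ≡ 4, rhs ≡ 7 → off.

1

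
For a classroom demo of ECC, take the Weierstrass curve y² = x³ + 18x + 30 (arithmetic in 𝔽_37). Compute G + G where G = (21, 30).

(36, 14)

tangent at (21, 30): λ = (3·21² + 18)/(2·30) ≡ 9/23. 23⁻¹ ≡ 29 (mod 37) since 23·29 = 667 ≡ 1, so λ ≡ 9·29 ≡ 2.
  x = λ² - 21 - 21 = 4 - 42 ≡ 36; y = λ·(21 - 36) - 30 ≡ 14. → (36, 14)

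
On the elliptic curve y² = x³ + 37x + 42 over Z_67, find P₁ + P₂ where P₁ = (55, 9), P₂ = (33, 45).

(55, 9) + (33, 45). λ = (45 - 9)/(33 - 55) ≡ 36/45 mod 67. 45⁻¹ ≡ 3 (mod 67) since 45·3 = 135 ≡ 1, so λ ≡ 41.
  x = λ² - 55 - 33 = 1681 - 88 ≡ 52; y = λ·(55 - 52) - 9 ≡ 47. → (52, 47)

(52, 47)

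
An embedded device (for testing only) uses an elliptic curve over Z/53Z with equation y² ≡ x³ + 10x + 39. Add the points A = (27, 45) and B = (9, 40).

(30, 16)

(27, 45) + (9, 40). λ = (40 - 45)/(9 - 27) ≡ 48/35 mod 53. 35⁻¹ ≡ 50 (mod 53), so λ ≡ 15.
  x = λ² - 27 - 9 = 225 - 36 ≡ 30; y = λ·(27 - 30) - 45 ≡ 16. → (30, 16)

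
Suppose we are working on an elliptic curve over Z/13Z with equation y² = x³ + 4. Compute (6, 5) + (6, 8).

The two points share x = 6 and their y-coordinates satisfy 5 + 8 ≡ 0 (mod 13), so they are inverses. Their sum is 𝒪.

O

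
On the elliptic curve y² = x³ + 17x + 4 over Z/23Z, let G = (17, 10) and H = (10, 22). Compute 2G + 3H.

(18, 22)

First 2G:
Repeated addition: build up to 2G.
2G: tangent at (17, 10): λ = (3·17² + 17)/(2·10) ≡ 10/20. 20⁻¹ ≡ 15 (mod 23) since 20·15 = 300 ≡ 1, so λ ≡ 10·15 ≡ 12.
  x = λ² - 17 - 17 = 144 - 34 ≡ 18; y = λ·(17 - 18) - 10 ≡ 1. → (18, 1)
2G = (18, 1).
Next 3H:
Repeated addition: build up to 3H.
2H: tangent at (10, 22): λ = (3·10² + 17)/(2·22) ≡ 18/21. 21⁻¹ ≡ 11 (mod 23), so λ ≡ 18·11 ≡ 14.
  x = λ² - 10 - 10 = 196 - 20 ≡ 15; y = λ·(10 - 15) - 22 ≡ 0. → (15, 0)
3H: (15, 0) + (10, 22). λ = (22 - 0)/(10 - 15) ≡ 22/18 mod 23. 18⁻¹ ≡ 9 (mod 23), so λ ≡ 14.
  x = λ² - 15 - 10 = 196 - 25 ≡ 10; y = λ·(15 - 10) - 0 ≡ 1. → (10, 1)
3H = (10, 1).
Finally 2G + 3H:
(18, 1) + (10, 1). λ = (1 - 1)/(10 - 18) ≡ 0/15 mod 23. 15⁻¹ ≡ 20 (mod 23) since 15·20 = 300 ≡ 1, so λ ≡ 0.
  x = λ² - 18 - 10 = 0 - 28 ≡ 18; y = λ·(18 - 18) - 1 ≡ 22. → (18, 22)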